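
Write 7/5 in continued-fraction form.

Run the Euclidean algorithm on 7 and 5; the successive quotients are the partial quotients a_0, a_1, ... (each step inverts the fractional part left over by the previous one):
  7 = 1*5 + 2, so a_0 = 1.
  5 = 2*2 + 1, so a_1 = 2.
  2 = 2*1 + 0, so a_2 = 2.
The remainder reaches 0 after 3 divisions, so the expansion has 3 partial quotients, read off in order.

[1; 2, 2]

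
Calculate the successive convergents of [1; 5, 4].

1/1, 6/5, 25/21

Using the convergent recurrence p_i = a_i*p_{i-1} + p_{i-2}, q_i = a_i*q_{i-1} + q_{i-2} with p_{-2}=0, p_{-1}=1, q_{-2}=1, q_{-1}=0:
  i=0: a_0=1, p_0 = 1*1 + 0 = 1, q_0 = 1*0 + 1 = 1.
  i=1: a_1=5, p_1 = 5*1 + 1 = 6, q_1 = 5*1 + 0 = 5.
  i=2: a_2=4, p_2 = 4*6 + 1 = 25, q_2 = 4*5 + 1 = 21.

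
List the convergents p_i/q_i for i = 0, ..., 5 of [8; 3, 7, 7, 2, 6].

8/1, 25/3, 183/22, 1306/157, 2795/336, 18076/2173

Using the convergent recurrence p_i = a_i*p_{i-1} + p_{i-2}, q_i = a_i*q_{i-1} + q_{i-2} with p_{-2}=0, p_{-1}=1, q_{-2}=1, q_{-1}=0:
  i=0: a_0=8, p_0 = 8*1 + 0 = 8, q_0 = 8*0 + 1 = 1.
  i=1: a_1=3, p_1 = 3*8 + 1 = 25, q_1 = 3*1 + 0 = 3.
  i=2: a_2=7, p_2 = 7*25 + 8 = 183, q_2 = 7*3 + 1 = 22.
  i=3: a_3=7, p_3 = 7*183 + 25 = 1306, q_3 = 7*22 + 3 = 157.
  i=4: a_4=2, p_4 = 2*1306 + 183 = 2795, q_4 = 2*157 + 22 = 336.
  i=5: a_5=6, p_5 = 6*2795 + 1306 = 18076, q_5 = 6*336 + 157 = 2173.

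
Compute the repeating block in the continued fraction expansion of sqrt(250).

Write x_i = (sqrt(250) + m_i)/d_i with (m_0, d_0) = (0, 1). a_0 = floor(sqrt(250)) = 15, since 15^2 = 225 <= 250 < 256 = 16^2.
Iterate m_{i+1} = d_i*a_i - m_i, d_{i+1} = (250 - m_{i+1}^2)/d_i, a_{i+1} = floor((a_0 + m_{i+1})/d_{i+1}):
  m_1 = 1*15 - 0 = 15, d_1 = (250 - 15^2)/1 = 25/1 = 25, a_1 = floor((15 + 15)/25) = 1.
  m_2 = 25*1 - 15 = 10, d_2 = (250 - 10^2)/25 = 150/25 = 6, a_2 = floor((15 + 10)/6) = 4.
  m_3 = 6*4 - 10 = 14, d_3 = (250 - 14^2)/6 = 54/6 = 9, a_3 = floor((15 + 14)/9) = 3.
  m_4 = 9*3 - 14 = 13, d_4 = (250 - 13^2)/9 = 81/9 = 9, a_4 = floor((15 + 13)/9) = 3.
  m_5 = 9*3 - 13 = 14, d_5 = (250 - 14^2)/9 = 54/9 = 6, a_5 = floor((15 + 14)/6) = 4.
  m_6 = 6*4 - 14 = 10, d_6 = (250 - 10^2)/6 = 150/6 = 25, a_6 = floor((15 + 10)/25) = 1.
  m_7 = 25*1 - 10 = 15, d_7 = (250 - 15^2)/25 = 25/25 = 1, a_7 = floor((15 + 15)/1) = 30.
  m_8 = 1*30 - 15 = 15, d_8 = (250 - 15^2)/1 = 25/1 = 25: (m_8, d_8) = (m_1, d_1) = (15, 25), so from here the quotients repeat a_1, ..., a_7; the period length is 7.
Hence the expansion of sqrt(250) is a_0 = 15 followed by the repeating block 1, 4, 3, 3, 4, 1, 30 (period 7).

[15; (1, 4, 3, 3, 4, 1, 30)]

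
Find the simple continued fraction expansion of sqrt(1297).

[36; (72)]

Write x_i = (sqrt(1297) + m_i)/d_i with (m_0, d_0) = (0, 1). a_0 = floor(sqrt(1297)) = 36, since 36^2 = 1296 <= 1297 < 1369 = 37^2.
Iterate m_{i+1} = d_i*a_i - m_i, d_{i+1} = (1297 - m_{i+1}^2)/d_i, a_{i+1} = floor((a_0 + m_{i+1})/d_{i+1}):
  m_1 = 1*36 - 0 = 36, d_1 = (1297 - 36^2)/1 = 1/1 = 1, a_1 = floor((36 + 36)/1) = 72.
  m_2 = 1*72 - 36 = 36, d_2 = (1297 - 36^2)/1 = 1/1 = 1: (m_2, d_2) = (m_1, d_1) = (36, 1), so from here the quotient a_1 repeats; the period length is 1.
Hence the expansion of sqrt(1297) is a_0 = 36 followed by the repeating block 72 (period 1).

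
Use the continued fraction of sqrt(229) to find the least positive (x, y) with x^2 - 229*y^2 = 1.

First expand sqrt(229) as a continued fraction. With x_i = (sqrt(229) + m_i)/d_i and (m_0, d_0) = (0, 1): a_0 = floor(sqrt(229)) = 15, since 15^2 = 225 <= 229 < 256 = 16^2.
Iterate m_{i+1} = d_i*a_i - m_i, d_{i+1} = (229 - m_{i+1}^2)/d_i, a_{i+1} = floor((a_0 + m_{i+1})/d_{i+1}):
  m_1 = 1*15 - 0 = 15, d_1 = (229 - 15^2)/1 = 4/1 = 4, a_1 = floor((15 + 15)/4) = 7.
  m_2 = 4*7 - 15 = 13, d_2 = (229 - 13^2)/4 = 60/4 = 15, a_2 = floor((15 + 13)/15) = 1.
  m_3 = 15*1 - 13 = 2, d_3 = (229 - 2^2)/15 = 225/15 = 15, a_3 = floor((15 + 2)/15) = 1.
  m_4 = 15*1 - 2 = 13, d_4 = (229 - 13^2)/15 = 60/15 = 4, a_4 = floor((15 + 13)/4) = 7.
  m_5 = 4*7 - 13 = 15, d_5 = (229 - 15^2)/4 = 4/4 = 1, a_5 = floor((15 + 15)/1) = 30.
  m_6 = 1*30 - 15 = 15, d_6 = (229 - 15^2)/1 = 4/1 = 4: (m_6, d_6) = (m_1, d_1) = (15, 4), so from here the quotients repeat a_1, ..., a_5; the period length is 5.
So sqrt(229) = [15; (7, 1, 1, 7, 30)] with period length k = 5.
k is odd, so (p_{k-1}, q_{k-1}) only solves x^2 - 229y^2 = -1 and the fundamental solution of x^2 - 229y^2 = 1 is (p_{2k-1}, q_{2k-1}) = (p_9, q_9); compute convergents through index 9, running through the period twice.
Convergents (p_i = a_i*p_{i-1} + p_{i-2}, q_i = a_i*q_{i-1} + q_{i-2} with p_{-2}=0, p_{-1}=1, q_{-2}=1, q_{-1}=0):
  i=0: a_0=15, p_0 = 15*1 + 0 = 15, q_0 = 15*0 + 1 = 1.
  i=1: a_1=7, p_1 = 7*15 + 1 = 106, q_1 = 7*1 + 0 = 7.
  i=2: a_2=1, p_2 = 1*106 + 15 = 121, q_2 = 1*7 + 1 = 8.
  i=3: a_3=1, p_3 = 1*121 + 106 = 227, q_3 = 1*8 + 7 = 15.
  i=4: a_4=7, p_4 = 7*227 + 121 = 1710, q_4 = 7*15 + 8 = 113.
  i=5: a_5=30, p_5 = 30*1710 + 227 = 51527, q_5 = 30*113 + 15 = 3405.
  i=6: a_6=7, p_6 = 7*51527 + 1710 = 362399, q_6 = 7*3405 + 113 = 23948.
  i=7: a_7=1, p_7 = 1*362399 + 51527 = 413926, q_7 = 1*23948 + 3405 = 27353.
  i=8: a_8=1, p_8 = 1*413926 + 362399 = 776325, q_8 = 1*27353 + 23948 = 51301.
  i=9: a_9=7, p_9 = 7*776325 + 413926 = 5848201, q_9 = 7*51301 + 27353 = 386460.
Indeed p_4^2 - 229*q_4^2 = 2924100 - 2924101 = -1, not +1.
Check: 5848201^2 - 229*386460^2 = 34201454936401 - 34201454936400 = 1, so (x, y) = (5848201, 386460) solves the equation, and by the theorem it is the least positive solution.

(x, y) = (5848201, 386460)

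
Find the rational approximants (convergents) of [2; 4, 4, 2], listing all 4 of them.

2/1, 9/4, 38/17, 85/38

Using the convergent recurrence p_i = a_i*p_{i-1} + p_{i-2}, q_i = a_i*q_{i-1} + q_{i-2} with p_{-2}=0, p_{-1}=1, q_{-2}=1, q_{-1}=0:
  i=0: a_0=2, p_0 = 2*1 + 0 = 2, q_0 = 2*0 + 1 = 1.
  i=1: a_1=4, p_1 = 4*2 + 1 = 9, q_1 = 4*1 + 0 = 4.
  i=2: a_2=4, p_2 = 4*9 + 2 = 38, q_2 = 4*4 + 1 = 17.
  i=3: a_3=2, p_3 = 2*38 + 9 = 85, q_3 = 2*17 + 4 = 38.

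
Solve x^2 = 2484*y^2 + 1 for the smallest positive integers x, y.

First expand sqrt(2484) as a continued fraction. With x_i = (sqrt(2484) + m_i)/d_i and (m_0, d_0) = (0, 1): a_0 = floor(sqrt(2484)) = 49, since 49^2 = 2401 <= 2484 < 2500 = 50^2.
Iterate m_{i+1} = d_i*a_i - m_i, d_{i+1} = (2484 - m_{i+1}^2)/d_i, a_{i+1} = floor((a_0 + m_{i+1})/d_{i+1}):
  m_1 = 1*49 - 0 = 49, d_1 = (2484 - 49^2)/1 = 83/1 = 83, a_1 = floor((49 + 49)/83) = 1.
  m_2 = 83*1 - 49 = 34, d_2 = (2484 - 34^2)/83 = 1328/83 = 16, a_2 = floor((49 + 34)/16) = 5.
  m_3 = 16*5 - 34 = 46, d_3 = (2484 - 46^2)/16 = 368/16 = 23, a_3 = floor((49 + 46)/23) = 4.
  m_4 = 23*4 - 46 = 46, d_4 = (2484 - 46^2)/23 = 368/23 = 16, a_4 = floor((49 + 46)/16) = 5.
  m_5 = 16*5 - 46 = 34, d_5 = (2484 - 34^2)/16 = 1328/16 = 83, a_5 = floor((49 + 34)/83) = 1.
  m_6 = 83*1 - 34 = 49, d_6 = (2484 - 49^2)/83 = 83/83 = 1, a_6 = floor((49 + 49)/1) = 98.
  m_7 = 1*98 - 49 = 49, d_7 = (2484 - 49^2)/1 = 83/1 = 83: (m_7, d_7) = (m_1, d_1) = (49, 83), so from here the quotients repeat a_1, ..., a_6; the period length is 6.
So sqrt(2484) = [49; (1, 5, 4, 5, 1, 98)] with period length k = 6.
k is even, so the fundamental solution of x^2 - 2484y^2 = 1 is (p_{k-1}, q_{k-1}) = (p_5, q_5); compute convergents through index 5.
Convergents (p_i = a_i*p_{i-1} + p_{i-2}, q_i = a_i*q_{i-1} + q_{i-2} with p_{-2}=0, p_{-1}=1, q_{-2}=1, q_{-1}=0):
  i=0: a_0=49, p_0 = 49*1 + 0 = 49, q_0 = 49*0 + 1 = 1.
  i=1: a_1=1, p_1 = 1*49 + 1 = 50, q_1 = 1*1 + 0 = 1.
  i=2: a_2=5, p_2 = 5*50 + 49 = 299, q_2 = 5*1 + 1 = 6.
  i=3: a_3=4, p_3 = 4*299 + 50 = 1246, q_3 = 4*6 + 1 = 25.
  i=4: a_4=5, p_4 = 5*1246 + 299 = 6529, q_4 = 5*25 + 6 = 131.
  i=5: a_5=1, p_5 = 1*6529 + 1246 = 7775, q_5 = 1*131 + 25 = 156.
Check: 7775^2 - 2484*156^2 = 60450625 - 60450624 = 1, so (x, y) = (7775, 156) solves the equation, and by the theorem it is the least positive solution.

(x, y) = (7775, 156)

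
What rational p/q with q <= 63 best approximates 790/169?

Expand x = 790/169 as a continued fraction with the Euclidean algorithm:
  790 = 4*169 + 114, so a_0 = 4.
  169 = 1*114 + 55, so a_1 = 1.
  114 = 2*55 + 4, so a_2 = 2.
  55 = 13*4 + 3, so a_3 = 13.
  4 = 1*3 + 1, so a_4 = 1.
  3 = 3*1 + 0, so a_5 = 3.
so x = [4; 1, 2, 13, 1, 3].
Convergents (p_i = a_i*p_{i-1} + p_{i-2}, q_i = a_i*q_{i-1} + q_{i-2} with p_{-2}=0, p_{-1}=1, q_{-2}=1, q_{-1}=0), until the denominator exceeds 63:
  i=0: a_0=4, p_0 = 4*1 + 0 = 4, q_0 = 4*0 + 1 = 1.
  i=1: a_1=1, p_1 = 1*4 + 1 = 5, q_1 = 1*1 + 0 = 1.
  i=2: a_2=2, p_2 = 2*5 + 4 = 14, q_2 = 2*1 + 1 = 3.
  i=3: a_3=13, p_3 = 13*14 + 5 = 187, q_3 = 13*3 + 1 = 40.
  i=4: a_4=1, p_4 = 1*187 + 14 = 201, q_4 = 1*40 + 3 = 43.
  i=5: a_5=3, p_5 = 3*201 + 187 = 790, q_5 = 3*43 + 40 = 169.
q_5 = 169 > 63, so the last convergent with denominator <= 63 is p_4/q_4 = 201/43.
The closest fraction with denominator <= 63 is either p_4/q_4 or the intermediate fraction (k*p_4 + p_3)/(k*q_4 + q_3) with the largest k >= 1 whose denominator stays <= 63; these approach x as k grows, and every other convergent or intermediate fraction in range is farther away.
Largest k: floor((63 - q_3)/q_4) = floor((63 - 40)/43) = 0.
Since k = 0, no intermediate fraction beyond p_4/q_4 has denominator <= 63, so the convergent 201/43 is the closest (its error is |790*43 - 201*169|/(169*43) = 1/7267).

201/43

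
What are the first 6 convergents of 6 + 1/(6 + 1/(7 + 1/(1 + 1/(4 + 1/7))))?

Using the convergent recurrence p_i = a_i*p_{i-1} + p_{i-2}, q_i = a_i*q_{i-1} + q_{i-2} with p_{-2}=0, p_{-1}=1, q_{-2}=1, q_{-1}=0:
  i=0: a_0=6, p_0 = 6*1 + 0 = 6, q_0 = 6*0 + 1 = 1.
  i=1: a_1=6, p_1 = 6*6 + 1 = 37, q_1 = 6*1 + 0 = 6.
  i=2: a_2=7, p_2 = 7*37 + 6 = 265, q_2 = 7*6 + 1 = 43.
  i=3: a_3=1, p_3 = 1*265 + 37 = 302, q_3 = 1*43 + 6 = 49.
  i=4: a_4=4, p_4 = 4*302 + 265 = 1473, q_4 = 4*49 + 43 = 239.
  i=5: a_5=7, p_5 = 7*1473 + 302 = 10613, q_5 = 7*239 + 49 = 1722.

6/1, 37/6, 265/43, 302/49, 1473/239, 10613/1722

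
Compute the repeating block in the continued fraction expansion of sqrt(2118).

[46; (46, 92)]

Write x_i = (sqrt(2118) + m_i)/d_i with (m_0, d_0) = (0, 1). a_0 = floor(sqrt(2118)) = 46, since 46^2 = 2116 <= 2118 < 2209 = 47^2.
Iterate m_{i+1} = d_i*a_i - m_i, d_{i+1} = (2118 - m_{i+1}^2)/d_i, a_{i+1} = floor((a_0 + m_{i+1})/d_{i+1}):
  m_1 = 1*46 - 0 = 46, d_1 = (2118 - 46^2)/1 = 2/1 = 2, a_1 = floor((46 + 46)/2) = 46.
  m_2 = 2*46 - 46 = 46, d_2 = (2118 - 46^2)/2 = 2/2 = 1, a_2 = floor((46 + 46)/1) = 92.
  m_3 = 1*92 - 46 = 46, d_3 = (2118 - 46^2)/1 = 2/1 = 2: (m_3, d_3) = (m_1, d_1) = (46, 2), so from here the quotients repeat a_1, a_2; the period length is 2.
Hence the expansion of sqrt(2118) is a_0 = 46 followed by the repeating block 46, 92 (period 2).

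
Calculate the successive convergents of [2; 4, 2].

2/1, 9/4, 20/9

Using the convergent recurrence p_i = a_i*p_{i-1} + p_{i-2}, q_i = a_i*q_{i-1} + q_{i-2} with p_{-2}=0, p_{-1}=1, q_{-2}=1, q_{-1}=0:
  i=0: a_0=2, p_0 = 2*1 + 0 = 2, q_0 = 2*0 + 1 = 1.
  i=1: a_1=4, p_1 = 4*2 + 1 = 9, q_1 = 4*1 + 0 = 4.
  i=2: a_2=2, p_2 = 2*9 + 2 = 20, q_2 = 2*4 + 1 = 9.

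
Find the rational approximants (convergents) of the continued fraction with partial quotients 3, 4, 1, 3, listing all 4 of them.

3/1, 13/4, 16/5, 61/19

Using the convergent recurrence p_i = a_i*p_{i-1} + p_{i-2}, q_i = a_i*q_{i-1} + q_{i-2} with p_{-2}=0, p_{-1}=1, q_{-2}=1, q_{-1}=0:
  i=0: a_0=3, p_0 = 3*1 + 0 = 3, q_0 = 3*0 + 1 = 1.
  i=1: a_1=4, p_1 = 4*3 + 1 = 13, q_1 = 4*1 + 0 = 4.
  i=2: a_2=1, p_2 = 1*13 + 3 = 16, q_2 = 1*4 + 1 = 5.
  i=3: a_3=3, p_3 = 3*16 + 13 = 61, q_3 = 3*5 + 4 = 19.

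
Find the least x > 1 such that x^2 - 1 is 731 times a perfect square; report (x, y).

First expand sqrt(731) as a continued fraction. With x_i = (sqrt(731) + m_i)/d_i and (m_0, d_0) = (0, 1): a_0 = floor(sqrt(731)) = 27, since 27^2 = 729 <= 731 < 784 = 28^2.
Iterate m_{i+1} = d_i*a_i - m_i, d_{i+1} = (731 - m_{i+1}^2)/d_i, a_{i+1} = floor((a_0 + m_{i+1})/d_{i+1}):
  m_1 = 1*27 - 0 = 27, d_1 = (731 - 27^2)/1 = 2/1 = 2, a_1 = floor((27 + 27)/2) = 27.
  m_2 = 2*27 - 27 = 27, d_2 = (731 - 27^2)/2 = 2/2 = 1, a_2 = floor((27 + 27)/1) = 54.
  m_3 = 1*54 - 27 = 27, d_3 = (731 - 27^2)/1 = 2/1 = 2: (m_3, d_3) = (m_1, d_1) = (27, 2), so from here the quotients repeat a_1, a_2; the period length is 2.
So sqrt(731) = [27; (27, 54)] with period length k = 2.
k is even, so the fundamental solution of x^2 - 731y^2 = 1 is (p_{k-1}, q_{k-1}) = (p_1, q_1); compute convergents through index 1.
Convergents (p_i = a_i*p_{i-1} + p_{i-2}, q_i = a_i*q_{i-1} + q_{i-2} with p_{-2}=0, p_{-1}=1, q_{-2}=1, q_{-1}=0):
  i=0: a_0=27, p_0 = 27*1 + 0 = 27, q_0 = 27*0 + 1 = 1.
  i=1: a_1=27, p_1 = 27*27 + 1 = 730, q_1 = 27*1 + 0 = 27.
Check: 730^2 - 731*27^2 = 532900 - 532899 = 1, so (x, y) = (730, 27) solves the equation, and by the theorem it is the least positive solution.

(x, y) = (730, 27)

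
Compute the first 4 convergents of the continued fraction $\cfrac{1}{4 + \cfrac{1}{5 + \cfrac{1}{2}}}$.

Using the convergent recurrence p_i = a_i*p_{i-1} + p_{i-2}, q_i = a_i*q_{i-1} + q_{i-2} with p_{-2}=0, p_{-1}=1, q_{-2}=1, q_{-1}=0:
  i=0: a_0=0, p_0 = 0*1 + 0 = 0, q_0 = 0*0 + 1 = 1.
  i=1: a_1=4, p_1 = 4*0 + 1 = 1, q_1 = 4*1 + 0 = 4.
  i=2: a_2=5, p_2 = 5*1 + 0 = 5, q_2 = 5*4 + 1 = 21.
  i=3: a_3=2, p_3 = 2*5 + 1 = 11, q_3 = 2*21 + 4 = 46.

0/1, 1/4, 5/21, 11/46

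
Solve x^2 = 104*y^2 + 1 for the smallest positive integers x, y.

(x, y) = (51, 5)

First expand sqrt(104) as a continued fraction. With x_i = (sqrt(104) + m_i)/d_i and (m_0, d_0) = (0, 1): a_0 = floor(sqrt(104)) = 10, since 10^2 = 100 <= 104 < 121 = 11^2.
Iterate m_{i+1} = d_i*a_i - m_i, d_{i+1} = (104 - m_{i+1}^2)/d_i, a_{i+1} = floor((a_0 + m_{i+1})/d_{i+1}):
  m_1 = 1*10 - 0 = 10, d_1 = (104 - 10^2)/1 = 4/1 = 4, a_1 = floor((10 + 10)/4) = 5.
  m_2 = 4*5 - 10 = 10, d_2 = (104 - 10^2)/4 = 4/4 = 1, a_2 = floor((10 + 10)/1) = 20.
  m_3 = 1*20 - 10 = 10, d_3 = (104 - 10^2)/1 = 4/1 = 4: (m_3, d_3) = (m_1, d_1) = (10, 4), so from here the quotients repeat a_1, a_2; the period length is 2.
So sqrt(104) = [10; (5, 20)] with period length k = 2.
k is even, so the fundamental solution of x^2 - 104y^2 = 1 is (p_{k-1}, q_{k-1}) = (p_1, q_1); compute convergents through index 1.
Convergents (p_i = a_i*p_{i-1} + p_{i-2}, q_i = a_i*q_{i-1} + q_{i-2} with p_{-2}=0, p_{-1}=1, q_{-2}=1, q_{-1}=0):
  i=0: a_0=10, p_0 = 10*1 + 0 = 10, q_0 = 10*0 + 1 = 1.
  i=1: a_1=5, p_1 = 5*10 + 1 = 51, q_1 = 5*1 + 0 = 5.
Check: 51^2 - 104*5^2 = 2601 - 2600 = 1, so (x, y) = (51, 5) solves the equation, and by the theorem it is the least positive solution.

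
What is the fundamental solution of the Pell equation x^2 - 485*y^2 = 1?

(x, y) = (969, 44)

First expand sqrt(485) as a continued fraction. With x_i = (sqrt(485) + m_i)/d_i and (m_0, d_0) = (0, 1): a_0 = floor(sqrt(485)) = 22, since 22^2 = 484 <= 485 < 529 = 23^2.
Iterate m_{i+1} = d_i*a_i - m_i, d_{i+1} = (485 - m_{i+1}^2)/d_i, a_{i+1} = floor((a_0 + m_{i+1})/d_{i+1}):
  m_1 = 1*22 - 0 = 22, d_1 = (485 - 22^2)/1 = 1/1 = 1, a_1 = floor((22 + 22)/1) = 44.
  m_2 = 1*44 - 22 = 22, d_2 = (485 - 22^2)/1 = 1/1 = 1: (m_2, d_2) = (m_1, d_1) = (22, 1), so from here the quotient a_1 repeats; the period length is 1.
So sqrt(485) = [22; (44)] with period length k = 1.
k is odd, so (p_{k-1}, q_{k-1}) only solves x^2 - 485y^2 = -1 and the fundamental solution of x^2 - 485y^2 = 1 is (p_{2k-1}, q_{2k-1}) = (p_1, q_1); compute convergents through index 1, running through the period twice.
Convergents (p_i = a_i*p_{i-1} + p_{i-2}, q_i = a_i*q_{i-1} + q_{i-2} with p_{-2}=0, p_{-1}=1, q_{-2}=1, q_{-1}=0):
  i=0: a_0=22, p_0 = 22*1 + 0 = 22, q_0 = 22*0 + 1 = 1.
  i=1: a_1=44, p_1 = 44*22 + 1 = 969, q_1 = 44*1 + 0 = 44.
Indeed p_0^2 - 485*q_0^2 = 484 - 485 = -1, not +1.
Check: 969^2 - 485*44^2 = 938961 - 938960 = 1, so (x, y) = (969, 44) solves the equation, and by the theorem it is the least positive solution.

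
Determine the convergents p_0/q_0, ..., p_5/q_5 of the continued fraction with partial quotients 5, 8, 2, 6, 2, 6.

Using the convergent recurrence p_i = a_i*p_{i-1} + p_{i-2}, q_i = a_i*q_{i-1} + q_{i-2} with p_{-2}=0, p_{-1}=1, q_{-2}=1, q_{-1}=0:
  i=0: a_0=5, p_0 = 5*1 + 0 = 5, q_0 = 5*0 + 1 = 1.
  i=1: a_1=8, p_1 = 8*5 + 1 = 41, q_1 = 8*1 + 0 = 8.
  i=2: a_2=2, p_2 = 2*41 + 5 = 87, q_2 = 2*8 + 1 = 17.
  i=3: a_3=6, p_3 = 6*87 + 41 = 563, q_3 = 6*17 + 8 = 110.
  i=4: a_4=2, p_4 = 2*563 + 87 = 1213, q_4 = 2*110 + 17 = 237.
  i=5: a_5=6, p_5 = 6*1213 + 563 = 7841, q_5 = 6*237 + 110 = 1532.

5/1, 41/8, 87/17, 563/110, 1213/237, 7841/1532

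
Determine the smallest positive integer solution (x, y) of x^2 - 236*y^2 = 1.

(x, y) = (561799, 36570)

First expand sqrt(236) as a continued fraction. With x_i = (sqrt(236) + m_i)/d_i and (m_0, d_0) = (0, 1): a_0 = floor(sqrt(236)) = 15, since 15^2 = 225 <= 236 < 256 = 16^2.
Iterate m_{i+1} = d_i*a_i - m_i, d_{i+1} = (236 - m_{i+1}^2)/d_i, a_{i+1} = floor((a_0 + m_{i+1})/d_{i+1}):
  m_1 = 1*15 - 0 = 15, d_1 = (236 - 15^2)/1 = 11/1 = 11, a_1 = floor((15 + 15)/11) = 2.
  m_2 = 11*2 - 15 = 7, d_2 = (236 - 7^2)/11 = 187/11 = 17, a_2 = floor((15 + 7)/17) = 1.
  m_3 = 17*1 - 7 = 10, d_3 = (236 - 10^2)/17 = 136/17 = 8, a_3 = floor((15 + 10)/8) = 3.
  m_4 = 8*3 - 10 = 14, d_4 = (236 - 14^2)/8 = 40/8 = 5, a_4 = floor((15 + 14)/5) = 5.
  m_5 = 5*5 - 14 = 11, d_5 = (236 - 11^2)/5 = 115/5 = 23, a_5 = floor((15 + 11)/23) = 1.
  m_6 = 23*1 - 11 = 12, d_6 = (236 - 12^2)/23 = 92/23 = 4, a_6 = floor((15 + 12)/4) = 6.
  m_7 = 4*6 - 12 = 12, d_7 = (236 - 12^2)/4 = 92/4 = 23, a_7 = floor((15 + 12)/23) = 1.
  m_8 = 23*1 - 12 = 11, d_8 = (236 - 11^2)/23 = 115/23 = 5, a_8 = floor((15 + 11)/5) = 5.
  m_9 = 5*5 - 11 = 14, d_9 = (236 - 14^2)/5 = 40/5 = 8, a_9 = floor((15 + 14)/8) = 3.
  m_10 = 8*3 - 14 = 10, d_10 = (236 - 10^2)/8 = 136/8 = 17, a_10 = floor((15 + 10)/17) = 1.
  m_11 = 17*1 - 10 = 7, d_11 = (236 - 7^2)/17 = 187/17 = 11, a_11 = floor((15 + 7)/11) = 2.
  m_12 = 11*2 - 7 = 15, d_12 = (236 - 15^2)/11 = 11/11 = 1, a_12 = floor((15 + 15)/1) = 30.
  m_13 = 1*30 - 15 = 15, d_13 = (236 - 15^2)/1 = 11/1 = 11: (m_13, d_13) = (m_1, d_1) = (15, 11), so from here the quotients repeat a_1, ..., a_12; the period length is 12.
So sqrt(236) = [15; (2, 1, 3, 5, 1, 6, 1, 5, 3, 1, 2, 30)] with period length k = 12.
k is even, so the fundamental solution of x^2 - 236y^2 = 1 is (p_{k-1}, q_{k-1}) = (p_11, q_11); compute convergents through index 11.
Convergents (p_i = a_i*p_{i-1} + p_{i-2}, q_i = a_i*q_{i-1} + q_{i-2} with p_{-2}=0, p_{-1}=1, q_{-2}=1, q_{-1}=0):
  i=0: a_0=15, p_0 = 15*1 + 0 = 15, q_0 = 15*0 + 1 = 1.
  i=1: a_1=2, p_1 = 2*15 + 1 = 31, q_1 = 2*1 + 0 = 2.
  i=2: a_2=1, p_2 = 1*31 + 15 = 46, q_2 = 1*2 + 1 = 3.
  i=3: a_3=3, p_3 = 3*46 + 31 = 169, q_3 = 3*3 + 2 = 11.
  i=4: a_4=5, p_4 = 5*169 + 46 = 891, q_4 = 5*11 + 3 = 58.
  i=5: a_5=1, p_5 = 1*891 + 169 = 1060, q_5 = 1*58 + 11 = 69.
  i=6: a_6=6, p_6 = 6*1060 + 891 = 7251, q_6 = 6*69 + 58 = 472.
  i=7: a_7=1, p_7 = 1*7251 + 1060 = 8311, q_7 = 1*472 + 69 = 541.
  i=8: a_8=5, p_8 = 5*8311 + 7251 = 48806, q_8 = 5*541 + 472 = 3177.
  i=9: a_9=3, p_9 = 3*48806 + 8311 = 154729, q_9 = 3*3177 + 541 = 10072.
  i=10: a_10=1, p_10 = 1*154729 + 48806 = 203535, q_10 = 1*10072 + 3177 = 13249.
  i=11: a_11=2, p_11 = 2*203535 + 154729 = 561799, q_11 = 2*13249 + 10072 = 36570.
Check: 561799^2 - 236*36570^2 = 315618116401 - 315618116400 = 1, so (x, y) = (561799, 36570) solves the equation, and by the theorem it is the least positive solution.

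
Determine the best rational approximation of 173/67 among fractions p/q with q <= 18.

Expand x = 173/67 as a continued fraction with the Euclidean algorithm:
  173 = 2*67 + 39, so a_0 = 2.
  67 = 1*39 + 28, so a_1 = 1.
  39 = 1*28 + 11, so a_2 = 1.
  28 = 2*11 + 6, so a_3 = 2.
  11 = 1*6 + 5, so a_4 = 1.
  6 = 1*5 + 1, so a_5 = 1.
  5 = 5*1 + 0, so a_6 = 5.
so x = [2; 1, 1, 2, 1, 1, 5].
Convergents (p_i = a_i*p_{i-1} + p_{i-2}, q_i = a_i*q_{i-1} + q_{i-2} with p_{-2}=0, p_{-1}=1, q_{-2}=1, q_{-1}=0), until the denominator exceeds 18:
  i=0: a_0=2, p_0 = 2*1 + 0 = 2, q_0 = 2*0 + 1 = 1.
  i=1: a_1=1, p_1 = 1*2 + 1 = 3, q_1 = 1*1 + 0 = 1.
  i=2: a_2=1, p_2 = 1*3 + 2 = 5, q_2 = 1*1 + 1 = 2.
  i=3: a_3=2, p_3 = 2*5 + 3 = 13, q_3 = 2*2 + 1 = 5.
  i=4: a_4=1, p_4 = 1*13 + 5 = 18, q_4 = 1*5 + 2 = 7.
  i=5: a_5=1, p_5 = 1*18 + 13 = 31, q_5 = 1*7 + 5 = 12.
  i=6: a_6=5, p_6 = 5*31 + 18 = 173, q_6 = 5*12 + 7 = 67.
q_6 = 67 > 18, so the last convergent with denominator <= 18 is p_5/q_5 = 31/12.
The closest fraction with denominator <= 18 is either p_5/q_5 or the intermediate fraction (k*p_5 + p_4)/(k*q_5 + q_4) with the largest k >= 1 whose denominator stays <= 18; these approach x as k grows, and every other convergent or intermediate fraction in range is farther away.
Largest k: floor((18 - q_4)/q_5) = floor((18 - 7)/12) = 0.
Since k = 0, no intermediate fraction beyond p_5/q_5 has denominator <= 18, so the convergent 31/12 is the closest (its error is |173*12 - 31*67|/(67*12) = 1/804).

31/12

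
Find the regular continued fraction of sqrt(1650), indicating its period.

[40; (1, 1, 1, 1, 1, 2, 1, 1, 1, 1, 1, 80)]

Write x_i = (sqrt(1650) + m_i)/d_i with (m_0, d_0) = (0, 1). a_0 = floor(sqrt(1650)) = 40, since 40^2 = 1600 <= 1650 < 1681 = 41^2.
Iterate m_{i+1} = d_i*a_i - m_i, d_{i+1} = (1650 - m_{i+1}^2)/d_i, a_{i+1} = floor((a_0 + m_{i+1})/d_{i+1}):
  m_1 = 1*40 - 0 = 40, d_1 = (1650 - 40^2)/1 = 50/1 = 50, a_1 = floor((40 + 40)/50) = 1.
  m_2 = 50*1 - 40 = 10, d_2 = (1650 - 10^2)/50 = 1550/50 = 31, a_2 = floor((40 + 10)/31) = 1.
  m_3 = 31*1 - 10 = 21, d_3 = (1650 - 21^2)/31 = 1209/31 = 39, a_3 = floor((40 + 21)/39) = 1.
  m_4 = 39*1 - 21 = 18, d_4 = (1650 - 18^2)/39 = 1326/39 = 34, a_4 = floor((40 + 18)/34) = 1.
  m_5 = 34*1 - 18 = 16, d_5 = (1650 - 16^2)/34 = 1394/34 = 41, a_5 = floor((40 + 16)/41) = 1.
  m_6 = 41*1 - 16 = 25, d_6 = (1650 - 25^2)/41 = 1025/41 = 25, a_6 = floor((40 + 25)/25) = 2.
  m_7 = 25*2 - 25 = 25, d_7 = (1650 - 25^2)/25 = 1025/25 = 41, a_7 = floor((40 + 25)/41) = 1.
  m_8 = 41*1 - 25 = 16, d_8 = (1650 - 16^2)/41 = 1394/41 = 34, a_8 = floor((40 + 16)/34) = 1.
  m_9 = 34*1 - 16 = 18, d_9 = (1650 - 18^2)/34 = 1326/34 = 39, a_9 = floor((40 + 18)/39) = 1.
  m_10 = 39*1 - 18 = 21, d_10 = (1650 - 21^2)/39 = 1209/39 = 31, a_10 = floor((40 + 21)/31) = 1.
  m_11 = 31*1 - 21 = 10, d_11 = (1650 - 10^2)/31 = 1550/31 = 50, a_11 = floor((40 + 10)/50) = 1.
  m_12 = 50*1 - 10 = 40, d_12 = (1650 - 40^2)/50 = 50/50 = 1, a_12 = floor((40 + 40)/1) = 80.
  m_13 = 1*80 - 40 = 40, d_13 = (1650 - 40^2)/1 = 50/1 = 50: (m_13, d_13) = (m_1, d_1) = (40, 50), so from here the quotients repeat a_1, ..., a_12; the period length is 12.
Hence the expansion of sqrt(1650) is a_0 = 40 followed by the repeating block 1, 1, 1, 1, 1, 2, 1, 1, 1, 1, 1, 80 (period 12).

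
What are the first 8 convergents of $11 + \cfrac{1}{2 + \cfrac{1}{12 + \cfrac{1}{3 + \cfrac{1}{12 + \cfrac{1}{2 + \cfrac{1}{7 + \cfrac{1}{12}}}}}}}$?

Using the convergent recurrence p_i = a_i*p_{i-1} + p_{i-2}, q_i = a_i*q_{i-1} + q_{i-2} with p_{-2}=0, p_{-1}=1, q_{-2}=1, q_{-1}=0:
  i=0: a_0=11, p_0 = 11*1 + 0 = 11, q_0 = 11*0 + 1 = 1.
  i=1: a_1=2, p_1 = 2*11 + 1 = 23, q_1 = 2*1 + 0 = 2.
  i=2: a_2=12, p_2 = 12*23 + 11 = 287, q_2 = 12*2 + 1 = 25.
  i=3: a_3=3, p_3 = 3*287 + 23 = 884, q_3 = 3*25 + 2 = 77.
  i=4: a_4=12, p_4 = 12*884 + 287 = 10895, q_4 = 12*77 + 25 = 949.
  i=5: a_5=2, p_5 = 2*10895 + 884 = 22674, q_5 = 2*949 + 77 = 1975.
  i=6: a_6=7, p_6 = 7*22674 + 10895 = 169613, q_6 = 7*1975 + 949 = 14774.
  i=7: a_7=12, p_7 = 12*169613 + 22674 = 2058030, q_7 = 12*14774 + 1975 = 179263.

11/1, 23/2, 287/25, 884/77, 10895/949, 22674/1975, 169613/14774, 2058030/179263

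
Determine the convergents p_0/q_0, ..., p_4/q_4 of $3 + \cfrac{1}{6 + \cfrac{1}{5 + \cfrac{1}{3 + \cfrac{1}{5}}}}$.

Using the convergent recurrence p_i = a_i*p_{i-1} + p_{i-2}, q_i = a_i*q_{i-1} + q_{i-2} with p_{-2}=0, p_{-1}=1, q_{-2}=1, q_{-1}=0:
  i=0: a_0=3, p_0 = 3*1 + 0 = 3, q_0 = 3*0 + 1 = 1.
  i=1: a_1=6, p_1 = 6*3 + 1 = 19, q_1 = 6*1 + 0 = 6.
  i=2: a_2=5, p_2 = 5*19 + 3 = 98, q_2 = 5*6 + 1 = 31.
  i=3: a_3=3, p_3 = 3*98 + 19 = 313, q_3 = 3*31 + 6 = 99.
  i=4: a_4=5, p_4 = 5*313 + 98 = 1663, q_4 = 5*99 + 31 = 526.

3/1, 19/6, 98/31, 313/99, 1663/526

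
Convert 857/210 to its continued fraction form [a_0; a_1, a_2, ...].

[4; 12, 2, 1, 5]

Run the Euclidean algorithm on 857 and 210; the successive quotients are the partial quotients a_0, a_1, ... (each step inverts the fractional part left over by the previous one):
  857 = 4*210 + 17, so a_0 = 4.
  210 = 12*17 + 6, so a_1 = 12.
  17 = 2*6 + 5, so a_2 = 2.
  6 = 1*5 + 1, so a_3 = 1.
  5 = 5*1 + 0, so a_4 = 5.
The remainder reaches 0 after 5 divisions, so the expansion has 5 partial quotients, read off in order.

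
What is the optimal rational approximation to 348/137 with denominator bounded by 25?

Expand x = 348/137 as a continued fraction with the Euclidean algorithm:
  348 = 2*137 + 74, so a_0 = 2.
  137 = 1*74 + 63, so a_1 = 1.
  74 = 1*63 + 11, so a_2 = 1.
  63 = 5*11 + 8, so a_3 = 5.
  11 = 1*8 + 3, so a_4 = 1.
  8 = 2*3 + 2, so a_5 = 2.
  3 = 1*2 + 1, so a_6 = 1.
  2 = 2*1 + 0, so a_7 = 2.
so x = [2; 1, 1, 5, 1, 2, 1, 2].
Convergents (p_i = a_i*p_{i-1} + p_{i-2}, q_i = a_i*q_{i-1} + q_{i-2} with p_{-2}=0, p_{-1}=1, q_{-2}=1, q_{-1}=0), until the denominator exceeds 25:
  i=0: a_0=2, p_0 = 2*1 + 0 = 2, q_0 = 2*0 + 1 = 1.
  i=1: a_1=1, p_1 = 1*2 + 1 = 3, q_1 = 1*1 + 0 = 1.
  i=2: a_2=1, p_2 = 1*3 + 2 = 5, q_2 = 1*1 + 1 = 2.
  i=3: a_3=5, p_3 = 5*5 + 3 = 28, q_3 = 5*2 + 1 = 11.
  i=4: a_4=1, p_4 = 1*28 + 5 = 33, q_4 = 1*11 + 2 = 13.
  i=5: a_5=2, p_5 = 2*33 + 28 = 94, q_5 = 2*13 + 11 = 37.
q_5 = 37 > 25, so the last convergent with denominator <= 25 is p_4/q_4 = 33/13.
The closest fraction with denominator <= 25 is either p_4/q_4 or the intermediate fraction (k*p_4 + p_3)/(k*q_4 + q_3) with the largest k >= 1 whose denominator stays <= 25; these approach x as k grows, and every other convergent or intermediate fraction in range is farther away.
Largest k: floor((25 - q_3)/q_4) = floor((25 - 11)/13) = 1.
That gives (1*33 + 28)/(1*13 + 11) = 61/24.
Compare the errors: |x - 33/13| = |348*13 - 33*137|/(137*13) = 3/1781, and |x - 61/24| = |348*24 - 61*137|/(137*24) = 5/3288.
Cross-multiplying, 5*1781 = 8905 < 9864 = 3*3288, so 5/3288 is smaller: the intermediate fraction 61/24 is closer to x than 33/13.

61/24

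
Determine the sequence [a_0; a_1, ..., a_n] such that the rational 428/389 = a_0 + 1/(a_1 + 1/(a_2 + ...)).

[1; 9, 1, 38]

Run the Euclidean algorithm on 428 and 389; the successive quotients are the partial quotients a_0, a_1, ... (each step inverts the fractional part left over by the previous one):
  428 = 1*389 + 39, so a_0 = 1.
  389 = 9*39 + 38, so a_1 = 9.
  39 = 1*38 + 1, so a_2 = 1.
  38 = 38*1 + 0, so a_3 = 38.
The remainder reaches 0 after 4 divisions, so the expansion has 4 partial quotients, read off in order.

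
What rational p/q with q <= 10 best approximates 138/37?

26/7

Expand x = 138/37 as a continued fraction with the Euclidean algorithm:
  138 = 3*37 + 27, so a_0 = 3.
  37 = 1*27 + 10, so a_1 = 1.
  27 = 2*10 + 7, so a_2 = 2.
  10 = 1*7 + 3, so a_3 = 1.
  7 = 2*3 + 1, so a_4 = 2.
  3 = 3*1 + 0, so a_5 = 3.
so x = [3; 1, 2, 1, 2, 3].
Convergents (p_i = a_i*p_{i-1} + p_{i-2}, q_i = a_i*q_{i-1} + q_{i-2} with p_{-2}=0, p_{-1}=1, q_{-2}=1, q_{-1}=0), until the denominator exceeds 10:
  i=0: a_0=3, p_0 = 3*1 + 0 = 3, q_0 = 3*0 + 1 = 1.
  i=1: a_1=1, p_1 = 1*3 + 1 = 4, q_1 = 1*1 + 0 = 1.
  i=2: a_2=2, p_2 = 2*4 + 3 = 11, q_2 = 2*1 + 1 = 3.
  i=3: a_3=1, p_3 = 1*11 + 4 = 15, q_3 = 1*3 + 1 = 4.
  i=4: a_4=2, p_4 = 2*15 + 11 = 41, q_4 = 2*4 + 3 = 11.
q_4 = 11 > 10, so the last convergent with denominator <= 10 is p_3/q_3 = 15/4.
The closest fraction with denominator <= 10 is either p_3/q_3 or the intermediate fraction (k*p_3 + p_2)/(k*q_3 + q_2) with the largest k >= 1 whose denominator stays <= 10; these approach x as k grows, and every other convergent or intermediate fraction in range is farther away.
Largest k: floor((10 - q_2)/q_3) = floor((10 - 3)/4) = 1.
That gives (1*15 + 11)/(1*4 + 3) = 26/7.
Compare the errors: |x - 15/4| = |138*4 - 15*37|/(37*4) = 3/148, and |x - 26/7| = |138*7 - 26*37|/(37*7) = 4/259.
Cross-multiplying, 4*148 = 592 < 777 = 3*259, so 4/259 is smaller: the intermediate fraction 26/7 is closer to x than 15/4.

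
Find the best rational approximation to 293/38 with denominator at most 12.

Expand x = 293/38 as a continued fraction with the Euclidean algorithm:
  293 = 7*38 + 27, so a_0 = 7.
  38 = 1*27 + 11, so a_1 = 1.
  27 = 2*11 + 5, so a_2 = 2.
  11 = 2*5 + 1, so a_3 = 2.
  5 = 5*1 + 0, so a_4 = 5.
so x = [7; 1, 2, 2, 5].
Convergents (p_i = a_i*p_{i-1} + p_{i-2}, q_i = a_i*q_{i-1} + q_{i-2} with p_{-2}=0, p_{-1}=1, q_{-2}=1, q_{-1}=0), until the denominator exceeds 12:
  i=0: a_0=7, p_0 = 7*1 + 0 = 7, q_0 = 7*0 + 1 = 1.
  i=1: a_1=1, p_1 = 1*7 + 1 = 8, q_1 = 1*1 + 0 = 1.
  i=2: a_2=2, p_2 = 2*8 + 7 = 23, q_2 = 2*1 + 1 = 3.
  i=3: a_3=2, p_3 = 2*23 + 8 = 54, q_3 = 2*3 + 1 = 7.
  i=4: a_4=5, p_4 = 5*54 + 23 = 293, q_4 = 5*7 + 3 = 38.
q_4 = 38 > 12, so the last convergent with denominator <= 12 is p_3/q_3 = 54/7.
The closest fraction with denominator <= 12 is either p_3/q_3 or the intermediate fraction (k*p_3 + p_2)/(k*q_3 + q_2) with the largest k >= 1 whose denominator stays <= 12; these approach x as k grows, and every other convergent or intermediate fraction in range is farther away.
Largest k: floor((12 - q_2)/q_3) = floor((12 - 3)/7) = 1.
That gives (1*54 + 23)/(1*7 + 3) = 77/10.
Compare the errors: |x - 54/7| = |293*7 - 54*38|/(38*7) = 1/266, and |x - 77/10| = |293*10 - 77*38|/(38*10) = 4/380.
Cross-multiplying, 1*380 = 380 < 1064 = 4*266, so 1/266 is smaller: the convergent 54/7 is closer to x than 77/10.

54/7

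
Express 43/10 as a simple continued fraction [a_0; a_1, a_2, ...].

[4; 3, 3]

Run the Euclidean algorithm on 43 and 10; the successive quotients are the partial quotients a_0, a_1, ... (each step inverts the fractional part left over by the previous one):
  43 = 4*10 + 3, so a_0 = 4.
  10 = 3*3 + 1, so a_1 = 3.
  3 = 3*1 + 0, so a_2 = 3.
The remainder reaches 0 after 3 divisions, so the expansion has 3 partial quotients, read off in order.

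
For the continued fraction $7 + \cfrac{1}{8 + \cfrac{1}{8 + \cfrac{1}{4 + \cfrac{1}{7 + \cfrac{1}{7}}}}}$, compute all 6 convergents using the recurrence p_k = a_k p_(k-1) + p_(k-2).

7/1, 57/8, 463/65, 1909/268, 13826/1941, 98691/13855

Using the convergent recurrence p_i = a_i*p_{i-1} + p_{i-2}, q_i = a_i*q_{i-1} + q_{i-2} with p_{-2}=0, p_{-1}=1, q_{-2}=1, q_{-1}=0:
  i=0: a_0=7, p_0 = 7*1 + 0 = 7, q_0 = 7*0 + 1 = 1.
  i=1: a_1=8, p_1 = 8*7 + 1 = 57, q_1 = 8*1 + 0 = 8.
  i=2: a_2=8, p_2 = 8*57 + 7 = 463, q_2 = 8*8 + 1 = 65.
  i=3: a_3=4, p_3 = 4*463 + 57 = 1909, q_3 = 4*65 + 8 = 268.
  i=4: a_4=7, p_4 = 7*1909 + 463 = 13826, q_4 = 7*268 + 65 = 1941.
  i=5: a_5=7, p_5 = 7*13826 + 1909 = 98691, q_5 = 7*1941 + 268 = 13855.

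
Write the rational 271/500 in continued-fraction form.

[0; 1, 1, 5, 2, 4, 1, 3]

Run the Euclidean algorithm on 271 and 500; the successive quotients are the partial quotients a_0, a_1, ... (each step inverts the fractional part left over by the previous one):
  271 = 0*500 + 271, so a_0 = 0.
  500 = 1*271 + 229, so a_1 = 1.
  271 = 1*229 + 42, so a_2 = 1.
  229 = 5*42 + 19, so a_3 = 5.
  42 = 2*19 + 4, so a_4 = 2.
  19 = 4*4 + 3, so a_5 = 4.
  4 = 1*3 + 1, so a_6 = 1.
  3 = 3*1 + 0, so a_7 = 3.
The remainder reaches 0 after 8 divisions, so the expansion has 8 partial quotients, read off in order.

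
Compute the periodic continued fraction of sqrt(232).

Write x_i = (sqrt(232) + m_i)/d_i with (m_0, d_0) = (0, 1). a_0 = floor(sqrt(232)) = 15, since 15^2 = 225 <= 232 < 256 = 16^2.
Iterate m_{i+1} = d_i*a_i - m_i, d_{i+1} = (232 - m_{i+1}^2)/d_i, a_{i+1} = floor((a_0 + m_{i+1})/d_{i+1}):
  m_1 = 1*15 - 0 = 15, d_1 = (232 - 15^2)/1 = 7/1 = 7, a_1 = floor((15 + 15)/7) = 4.
  m_2 = 7*4 - 15 = 13, d_2 = (232 - 13^2)/7 = 63/7 = 9, a_2 = floor((15 + 13)/9) = 3.
  m_3 = 9*3 - 13 = 14, d_3 = (232 - 14^2)/9 = 36/9 = 4, a_3 = floor((15 + 14)/4) = 7.
  m_4 = 4*7 - 14 = 14, d_4 = (232 - 14^2)/4 = 36/4 = 9, a_4 = floor((15 + 14)/9) = 3.
  m_5 = 9*3 - 14 = 13, d_5 = (232 - 13^2)/9 = 63/9 = 7, a_5 = floor((15 + 13)/7) = 4.
  m_6 = 7*4 - 13 = 15, d_6 = (232 - 15^2)/7 = 7/7 = 1, a_6 = floor((15 + 15)/1) = 30.
  m_7 = 1*30 - 15 = 15, d_7 = (232 - 15^2)/1 = 7/1 = 7: (m_7, d_7) = (m_1, d_1) = (15, 7), so from here the quotients repeat a_1, ..., a_6; the period length is 6.
Hence the expansion of sqrt(232) is a_0 = 15 followed by the repeating block 4, 3, 7, 3, 4, 30 (period 6).

[15; (4, 3, 7, 3, 4, 30)]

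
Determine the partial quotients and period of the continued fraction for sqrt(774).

Write x_i = (sqrt(774) + m_i)/d_i with (m_0, d_0) = (0, 1). a_0 = floor(sqrt(774)) = 27, since 27^2 = 729 <= 774 < 784 = 28^2.
Iterate m_{i+1} = d_i*a_i - m_i, d_{i+1} = (774 - m_{i+1}^2)/d_i, a_{i+1} = floor((a_0 + m_{i+1})/d_{i+1}):
  m_1 = 1*27 - 0 = 27, d_1 = (774 - 27^2)/1 = 45/1 = 45, a_1 = floor((27 + 27)/45) = 1.
  m_2 = 45*1 - 27 = 18, d_2 = (774 - 18^2)/45 = 450/45 = 10, a_2 = floor((27 + 18)/10) = 4.
  m_3 = 10*4 - 18 = 22, d_3 = (774 - 22^2)/10 = 290/10 = 29, a_3 = floor((27 + 22)/29) = 1.
  m_4 = 29*1 - 22 = 7, d_4 = (774 - 7^2)/29 = 725/29 = 25, a_4 = floor((27 + 7)/25) = 1.
  m_5 = 25*1 - 7 = 18, d_5 = (774 - 18^2)/25 = 450/25 = 18, a_5 = floor((27 + 18)/18) = 2.
  m_6 = 18*2 - 18 = 18, d_6 = (774 - 18^2)/18 = 450/18 = 25, a_6 = floor((27 + 18)/25) = 1.
  m_7 = 25*1 - 18 = 7, d_7 = (774 - 7^2)/25 = 725/25 = 29, a_7 = floor((27 + 7)/29) = 1.
  m_8 = 29*1 - 7 = 22, d_8 = (774 - 22^2)/29 = 290/29 = 10, a_8 = floor((27 + 22)/10) = 4.
  m_9 = 10*4 - 22 = 18, d_9 = (774 - 18^2)/10 = 450/10 = 45, a_9 = floor((27 + 18)/45) = 1.
  m_10 = 45*1 - 18 = 27, d_10 = (774 - 27^2)/45 = 45/45 = 1, a_10 = floor((27 + 27)/1) = 54.
  m_11 = 1*54 - 27 = 27, d_11 = (774 - 27^2)/1 = 45/1 = 45: (m_11, d_11) = (m_1, d_1) = (27, 45), so from here the quotients repeat a_1, ..., a_10; the period length is 10.
Hence the expansion of sqrt(774) is a_0 = 27 followed by the repeating block 1, 4, 1, 1, 2, 1, 1, 4, 1, 54 (period 10).

[27; (1, 4, 1, 1, 2, 1, 1, 4, 1, 54)]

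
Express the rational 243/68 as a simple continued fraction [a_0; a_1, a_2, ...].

Run the Euclidean algorithm on 243 and 68; the successive quotients are the partial quotients a_0, a_1, ... (each step inverts the fractional part left over by the previous one):
  243 = 3*68 + 39, so a_0 = 3.
  68 = 1*39 + 29, so a_1 = 1.
  39 = 1*29 + 10, so a_2 = 1.
  29 = 2*10 + 9, so a_3 = 2.
  10 = 1*9 + 1, so a_4 = 1.
  9 = 9*1 + 0, so a_5 = 9.
The remainder reaches 0 after 6 divisions, so the expansion has 6 partial quotients, read off in order.

[3; 1, 1, 2, 1, 9]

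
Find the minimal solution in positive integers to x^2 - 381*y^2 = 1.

First expand sqrt(381) as a continued fraction. With x_i = (sqrt(381) + m_i)/d_i and (m_0, d_0) = (0, 1): a_0 = floor(sqrt(381)) = 19, since 19^2 = 361 <= 381 < 400 = 20^2.
Iterate m_{i+1} = d_i*a_i - m_i, d_{i+1} = (381 - m_{i+1}^2)/d_i, a_{i+1} = floor((a_0 + m_{i+1})/d_{i+1}):
  m_1 = 1*19 - 0 = 19, d_1 = (381 - 19^2)/1 = 20/1 = 20, a_1 = floor((19 + 19)/20) = 1.
  m_2 = 20*1 - 19 = 1, d_2 = (381 - 1^2)/20 = 380/20 = 19, a_2 = floor((19 + 1)/19) = 1.
  m_3 = 19*1 - 1 = 18, d_3 = (381 - 18^2)/19 = 57/19 = 3, a_3 = floor((19 + 18)/3) = 12.
  m_4 = 3*12 - 18 = 18, d_4 = (381 - 18^2)/3 = 57/3 = 19, a_4 = floor((19 + 18)/19) = 1.
  m_5 = 19*1 - 18 = 1, d_5 = (381 - 1^2)/19 = 380/19 = 20, a_5 = floor((19 + 1)/20) = 1.
  m_6 = 20*1 - 1 = 19, d_6 = (381 - 19^2)/20 = 20/20 = 1, a_6 = floor((19 + 19)/1) = 38.
  m_7 = 1*38 - 19 = 19, d_7 = (381 - 19^2)/1 = 20/1 = 20: (m_7, d_7) = (m_1, d_1) = (19, 20), so from here the quotients repeat a_1, ..., a_6; the period length is 6.
So sqrt(381) = [19; (1, 1, 12, 1, 1, 38)] with period length k = 6.
k is even, so the fundamental solution of x^2 - 381y^2 = 1 is (p_{k-1}, q_{k-1}) = (p_5, q_5); compute convergents through index 5.
Convergents (p_i = a_i*p_{i-1} + p_{i-2}, q_i = a_i*q_{i-1} + q_{i-2} with p_{-2}=0, p_{-1}=1, q_{-2}=1, q_{-1}=0):
  i=0: a_0=19, p_0 = 19*1 + 0 = 19, q_0 = 19*0 + 1 = 1.
  i=1: a_1=1, p_1 = 1*19 + 1 = 20, q_1 = 1*1 + 0 = 1.
  i=2: a_2=1, p_2 = 1*20 + 19 = 39, q_2 = 1*1 + 1 = 2.
  i=3: a_3=12, p_3 = 12*39 + 20 = 488, q_3 = 12*2 + 1 = 25.
  i=4: a_4=1, p_4 = 1*488 + 39 = 527, q_4 = 1*25 + 2 = 27.
  i=5: a_5=1, p_5 = 1*527 + 488 = 1015, q_5 = 1*27 + 25 = 52.
Check: 1015^2 - 381*52^2 = 1030225 - 1030224 = 1, so (x, y) = (1015, 52) solves the equation, and by the theorem it is the least positive solution.

(x, y) = (1015, 52)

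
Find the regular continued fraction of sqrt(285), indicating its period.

Write x_i = (sqrt(285) + m_i)/d_i with (m_0, d_0) = (0, 1). a_0 = floor(sqrt(285)) = 16, since 16^2 = 256 <= 285 < 289 = 17^2.
Iterate m_{i+1} = d_i*a_i - m_i, d_{i+1} = (285 - m_{i+1}^2)/d_i, a_{i+1} = floor((a_0 + m_{i+1})/d_{i+1}):
  m_1 = 1*16 - 0 = 16, d_1 = (285 - 16^2)/1 = 29/1 = 29, a_1 = floor((16 + 16)/29) = 1.
  m_2 = 29*1 - 16 = 13, d_2 = (285 - 13^2)/29 = 116/29 = 4, a_2 = floor((16 + 13)/4) = 7.
  m_3 = 4*7 - 13 = 15, d_3 = (285 - 15^2)/4 = 60/4 = 15, a_3 = floor((16 + 15)/15) = 2.
  m_4 = 15*2 - 15 = 15, d_4 = (285 - 15^2)/15 = 60/15 = 4, a_4 = floor((16 + 15)/4) = 7.
  m_5 = 4*7 - 15 = 13, d_5 = (285 - 13^2)/4 = 116/4 = 29, a_5 = floor((16 + 13)/29) = 1.
  m_6 = 29*1 - 13 = 16, d_6 = (285 - 16^2)/29 = 29/29 = 1, a_6 = floor((16 + 16)/1) = 32.
  m_7 = 1*32 - 16 = 16, d_7 = (285 - 16^2)/1 = 29/1 = 29: (m_7, d_7) = (m_1, d_1) = (16, 29), so from here the quotients repeat a_1, ..., a_6; the period length is 6.
Hence the expansion of sqrt(285) is a_0 = 16 followed by the repeating block 1, 7, 2, 7, 1, 32 (period 6).

[16; (1, 7, 2, 7, 1, 32)]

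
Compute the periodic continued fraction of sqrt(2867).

Write x_i = (sqrt(2867) + m_i)/d_i with (m_0, d_0) = (0, 1). a_0 = floor(sqrt(2867)) = 53, since 53^2 = 2809 <= 2867 < 2916 = 54^2.
Iterate m_{i+1} = d_i*a_i - m_i, d_{i+1} = (2867 - m_{i+1}^2)/d_i, a_{i+1} = floor((a_0 + m_{i+1})/d_{i+1}):
  m_1 = 1*53 - 0 = 53, d_1 = (2867 - 53^2)/1 = 58/1 = 58, a_1 = floor((53 + 53)/58) = 1.
  m_2 = 58*1 - 53 = 5, d_2 = (2867 - 5^2)/58 = 2842/58 = 49, a_2 = floor((53 + 5)/49) = 1.
  m_3 = 49*1 - 5 = 44, d_3 = (2867 - 44^2)/49 = 931/49 = 19, a_3 = floor((53 + 44)/19) = 5.
  m_4 = 19*5 - 44 = 51, d_4 = (2867 - 51^2)/19 = 266/19 = 14, a_4 = floor((53 + 51)/14) = 7.
  m_5 = 14*7 - 51 = 47, d_5 = (2867 - 47^2)/14 = 658/14 = 47, a_5 = floor((53 + 47)/47) = 2.
  m_6 = 47*2 - 47 = 47, d_6 = (2867 - 47^2)/47 = 658/47 = 14, a_6 = floor((53 + 47)/14) = 7.
  m_7 = 14*7 - 47 = 51, d_7 = (2867 - 51^2)/14 = 266/14 = 19, a_7 = floor((53 + 51)/19) = 5.
  m_8 = 19*5 - 51 = 44, d_8 = (2867 - 44^2)/19 = 931/19 = 49, a_8 = floor((53 + 44)/49) = 1.
  m_9 = 49*1 - 44 = 5, d_9 = (2867 - 5^2)/49 = 2842/49 = 58, a_9 = floor((53 + 5)/58) = 1.
  m_10 = 58*1 - 5 = 53, d_10 = (2867 - 53^2)/58 = 58/58 = 1, a_10 = floor((53 + 53)/1) = 106.
  m_11 = 1*106 - 53 = 53, d_11 = (2867 - 53^2)/1 = 58/1 = 58: (m_11, d_11) = (m_1, d_1) = (53, 58), so from here the quotients repeat a_1, ..., a_10; the period length is 10.
Hence the expansion of sqrt(2867) is a_0 = 53 followed by the repeating block 1, 1, 5, 7, 2, 7, 5, 1, 1, 106 (period 10).

[53; (1, 1, 5, 7, 2, 7, 5, 1, 1, 106)]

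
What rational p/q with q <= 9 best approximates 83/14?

53/9

Expand x = 83/14 as a continued fraction with the Euclidean algorithm:
  83 = 5*14 + 13, so a_0 = 5.
  14 = 1*13 + 1, so a_1 = 1.
  13 = 13*1 + 0, so a_2 = 13.
so x = [5; 1, 13].
Convergents (p_i = a_i*p_{i-1} + p_{i-2}, q_i = a_i*q_{i-1} + q_{i-2} with p_{-2}=0, p_{-1}=1, q_{-2}=1, q_{-1}=0), until the denominator exceeds 9:
  i=0: a_0=5, p_0 = 5*1 + 0 = 5, q_0 = 5*0 + 1 = 1.
  i=1: a_1=1, p_1 = 1*5 + 1 = 6, q_1 = 1*1 + 0 = 1.
  i=2: a_2=13, p_2 = 13*6 + 5 = 83, q_2 = 13*1 + 1 = 14.
q_2 = 14 > 9, so the last convergent with denominator <= 9 is p_1/q_1 = 6/1.
The closest fraction with denominator <= 9 is either p_1/q_1 or the intermediate fraction (k*p_1 + p_0)/(k*q_1 + q_0) with the largest k >= 1 whose denominator stays <= 9; these approach x as k grows, and every other convergent or intermediate fraction in range is farther away.
Largest k: floor((9 - q_0)/q_1) = floor((9 - 1)/1) = 8.
That gives (8*6 + 5)/(8*1 + 1) = 53/9.
Compare the errors: |x - 6/1| = |83*1 - 6*14|/(14*1) = 1/14, and |x - 53/9| = |83*9 - 53*14|/(14*9) = 5/126.
Cross-multiplying, 5*14 = 70 < 126 = 1*126, so 5/126 is smaller: the intermediate fraction 53/9 is closer to x than 6/1.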